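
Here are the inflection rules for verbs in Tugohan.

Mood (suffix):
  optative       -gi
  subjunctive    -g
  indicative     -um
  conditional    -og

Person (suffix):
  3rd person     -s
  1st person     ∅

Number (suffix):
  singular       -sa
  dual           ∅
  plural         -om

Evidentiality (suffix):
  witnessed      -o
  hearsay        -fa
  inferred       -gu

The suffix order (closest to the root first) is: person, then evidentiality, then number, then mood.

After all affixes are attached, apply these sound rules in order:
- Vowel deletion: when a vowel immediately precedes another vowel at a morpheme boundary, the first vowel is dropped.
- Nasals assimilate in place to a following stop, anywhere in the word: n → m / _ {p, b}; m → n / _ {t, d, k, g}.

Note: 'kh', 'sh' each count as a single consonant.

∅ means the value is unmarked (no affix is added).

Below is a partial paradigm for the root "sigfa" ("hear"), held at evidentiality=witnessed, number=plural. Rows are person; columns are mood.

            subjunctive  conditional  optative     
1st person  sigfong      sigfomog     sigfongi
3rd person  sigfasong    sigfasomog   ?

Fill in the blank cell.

sigfasongi

Attach person 3rd person -s → sigfas.
Attach evidentiality witnessed -o → sigfaso.
Attach number plural -om → sigfasoom.
Attach mood optative -gi → sigfasoomgi.
Apply vowel deletion: sigfasoomgi → sigfasomgi.
Apply nasal assimilation: sigfasomgi → sigfasongi.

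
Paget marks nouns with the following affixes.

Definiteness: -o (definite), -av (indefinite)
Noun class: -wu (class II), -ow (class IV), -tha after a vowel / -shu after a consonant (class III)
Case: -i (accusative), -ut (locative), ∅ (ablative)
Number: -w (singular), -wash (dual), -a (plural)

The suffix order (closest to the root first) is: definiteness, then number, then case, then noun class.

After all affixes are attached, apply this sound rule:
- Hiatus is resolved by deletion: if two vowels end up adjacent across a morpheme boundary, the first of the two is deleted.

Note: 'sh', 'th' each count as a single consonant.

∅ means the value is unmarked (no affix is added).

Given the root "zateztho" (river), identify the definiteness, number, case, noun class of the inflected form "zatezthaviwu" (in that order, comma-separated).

Segment: zateztho-av-a-i-wu.
definiteness: -av → indefinite.
number: -a → plural.
case: -i → accusative.
noun class: -wu → class II.

indefinite, plural, accusative, class II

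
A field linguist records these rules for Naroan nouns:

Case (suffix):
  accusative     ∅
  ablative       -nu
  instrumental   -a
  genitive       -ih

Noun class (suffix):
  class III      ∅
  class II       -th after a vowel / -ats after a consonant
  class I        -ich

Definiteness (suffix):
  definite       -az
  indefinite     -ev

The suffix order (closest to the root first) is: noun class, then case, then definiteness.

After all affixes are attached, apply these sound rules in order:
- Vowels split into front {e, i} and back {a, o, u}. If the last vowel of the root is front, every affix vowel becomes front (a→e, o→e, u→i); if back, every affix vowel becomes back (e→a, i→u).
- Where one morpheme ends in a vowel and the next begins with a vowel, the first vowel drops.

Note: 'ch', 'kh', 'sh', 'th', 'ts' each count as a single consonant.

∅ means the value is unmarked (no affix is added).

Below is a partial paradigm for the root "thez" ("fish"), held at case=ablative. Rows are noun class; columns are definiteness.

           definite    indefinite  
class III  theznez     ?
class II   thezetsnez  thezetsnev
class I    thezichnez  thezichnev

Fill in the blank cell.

noun class = class III: zero marking, form stays thez.
Attach case ablative -nu → theznu.
Attach definiteness indefinite -ev → theznuev.
Apply vowel harmony: theznuev → thezniev.
Apply vowel deletion: thezniev → theznev.

theznev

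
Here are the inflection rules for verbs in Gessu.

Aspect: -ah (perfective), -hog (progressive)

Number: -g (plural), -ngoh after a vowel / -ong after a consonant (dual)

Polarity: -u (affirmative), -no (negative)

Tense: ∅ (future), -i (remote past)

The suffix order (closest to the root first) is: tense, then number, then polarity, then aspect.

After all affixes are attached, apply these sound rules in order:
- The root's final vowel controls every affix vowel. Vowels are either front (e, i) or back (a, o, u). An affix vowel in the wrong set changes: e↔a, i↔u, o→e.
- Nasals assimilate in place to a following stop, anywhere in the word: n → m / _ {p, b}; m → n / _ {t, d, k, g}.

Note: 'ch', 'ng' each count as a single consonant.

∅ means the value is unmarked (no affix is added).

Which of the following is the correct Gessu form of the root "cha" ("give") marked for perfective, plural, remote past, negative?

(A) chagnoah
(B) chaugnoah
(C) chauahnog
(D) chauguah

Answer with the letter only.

Attach tense remote past -i → chai.
Attach number plural -g → chaig.
Attach polarity negative -no → chaigno.
Attach aspect perfective -ah → chaignoah.
Apply vowel harmony: chaignoah → chaugnoah.
Nasal assimilation: no change.
So the correct form is chaugnoah, option (B).
(A) chagnoah is wrong: it uses future instead of remote past for tense.
(D) chauguah is wrong: it uses affirmative instead of negative for polarity.
(C) chauahnog is wrong: it has the affixes in the wrong order.

B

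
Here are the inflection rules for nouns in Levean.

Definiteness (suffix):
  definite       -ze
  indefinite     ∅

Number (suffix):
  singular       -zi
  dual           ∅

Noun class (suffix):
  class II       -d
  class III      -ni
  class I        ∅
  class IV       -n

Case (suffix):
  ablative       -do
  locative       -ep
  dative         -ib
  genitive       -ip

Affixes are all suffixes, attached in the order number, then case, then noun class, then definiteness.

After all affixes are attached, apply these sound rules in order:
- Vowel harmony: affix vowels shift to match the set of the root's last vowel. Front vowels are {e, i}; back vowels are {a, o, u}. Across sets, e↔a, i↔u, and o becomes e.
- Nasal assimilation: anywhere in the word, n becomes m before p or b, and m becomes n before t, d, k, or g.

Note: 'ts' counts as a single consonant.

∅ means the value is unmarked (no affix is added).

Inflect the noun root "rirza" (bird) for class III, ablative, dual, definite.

number = dual: zero marking, form stays rirza.
Attach case ablative -do → rirzado.
Attach noun class class III -ni → rirzadoni.
Attach definiteness definite -ze → rirzadonize.
Apply vowel harmony: rirzadonize → rirzadonuza.
Nasal assimilation: no change.

rirzadonuza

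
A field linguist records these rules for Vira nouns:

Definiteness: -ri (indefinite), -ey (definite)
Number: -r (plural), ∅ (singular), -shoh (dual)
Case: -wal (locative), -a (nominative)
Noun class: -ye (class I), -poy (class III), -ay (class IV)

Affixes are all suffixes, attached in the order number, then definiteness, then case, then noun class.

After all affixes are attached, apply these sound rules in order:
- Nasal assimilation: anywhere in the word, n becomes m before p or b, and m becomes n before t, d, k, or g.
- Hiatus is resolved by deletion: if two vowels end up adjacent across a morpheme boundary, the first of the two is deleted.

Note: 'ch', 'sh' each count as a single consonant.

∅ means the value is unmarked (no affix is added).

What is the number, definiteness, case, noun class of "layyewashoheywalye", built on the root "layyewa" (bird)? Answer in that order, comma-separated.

Segment: layyewa-shoh-ey-wal-ye.
number: -shoh → dual.
definiteness: -ey → definite.
case: -wal → locative.
noun class: -ye → class I.

dual, definite, locative, class I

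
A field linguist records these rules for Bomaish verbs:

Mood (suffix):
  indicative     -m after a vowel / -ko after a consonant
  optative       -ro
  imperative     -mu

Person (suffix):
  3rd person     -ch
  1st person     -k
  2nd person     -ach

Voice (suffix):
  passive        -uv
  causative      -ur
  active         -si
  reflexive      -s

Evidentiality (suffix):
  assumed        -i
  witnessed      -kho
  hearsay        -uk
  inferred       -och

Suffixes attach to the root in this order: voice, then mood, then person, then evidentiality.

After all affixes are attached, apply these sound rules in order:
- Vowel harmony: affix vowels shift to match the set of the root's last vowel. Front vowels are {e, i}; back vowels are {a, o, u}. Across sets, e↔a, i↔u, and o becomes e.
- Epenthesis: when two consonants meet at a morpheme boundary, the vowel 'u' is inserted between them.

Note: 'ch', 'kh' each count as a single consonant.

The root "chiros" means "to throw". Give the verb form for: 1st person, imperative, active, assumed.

Attach voice active -si → chirossi.
Attach mood imperative -mu → chirossimu.
Attach person 1st person -k → chirossimuk.
Attach evidentiality assumed -i → chirossimuki.
Apply vowel harmony: chirossimuki → chirossumuku.
Apply epenthesis: chirossumuku → chirosusumuku.

chirosusumuku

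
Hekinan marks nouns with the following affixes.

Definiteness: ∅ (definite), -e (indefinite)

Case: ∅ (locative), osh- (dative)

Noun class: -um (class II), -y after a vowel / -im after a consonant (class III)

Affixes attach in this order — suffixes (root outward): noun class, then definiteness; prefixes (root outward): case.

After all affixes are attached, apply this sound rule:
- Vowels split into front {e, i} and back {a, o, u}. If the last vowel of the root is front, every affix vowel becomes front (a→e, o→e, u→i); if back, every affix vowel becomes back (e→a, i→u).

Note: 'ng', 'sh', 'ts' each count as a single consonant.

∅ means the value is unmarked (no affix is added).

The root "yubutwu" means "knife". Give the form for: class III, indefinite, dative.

oshyubutwuya

Attach noun class class III -y (after vowel 'u') → yubutwuy.
Attach definiteness indefinite -e → yubutwuye.
Attach case dative osh- → oshyubutwuye.
Apply vowel harmony: oshyubutwuye → oshyubutwuya.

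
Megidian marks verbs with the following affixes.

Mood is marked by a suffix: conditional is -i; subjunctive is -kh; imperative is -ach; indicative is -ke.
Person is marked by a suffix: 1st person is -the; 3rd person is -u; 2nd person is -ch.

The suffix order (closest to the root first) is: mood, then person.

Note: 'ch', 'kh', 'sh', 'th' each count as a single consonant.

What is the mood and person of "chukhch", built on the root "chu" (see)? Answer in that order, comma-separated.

Segment: chu-kh-ch.
mood: -kh → subjunctive.
person: -ch → 2nd person.

subjunctive, 2nd person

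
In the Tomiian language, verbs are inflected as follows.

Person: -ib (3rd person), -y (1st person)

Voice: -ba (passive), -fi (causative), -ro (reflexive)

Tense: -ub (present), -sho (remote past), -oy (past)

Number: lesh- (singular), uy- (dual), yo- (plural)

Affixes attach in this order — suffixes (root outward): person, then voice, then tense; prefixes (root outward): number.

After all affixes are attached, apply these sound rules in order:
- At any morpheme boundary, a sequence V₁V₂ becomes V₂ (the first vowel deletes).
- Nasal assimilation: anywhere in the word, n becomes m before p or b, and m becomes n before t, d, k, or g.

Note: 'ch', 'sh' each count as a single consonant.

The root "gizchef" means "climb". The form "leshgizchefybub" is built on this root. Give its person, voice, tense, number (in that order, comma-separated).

1st person, passive, present, singular

Segment: lesh-gizchef-y-ba-ub.
person: -y → 1st person.
voice: -ba → passive.
tense: -ub → present.
number: lesh- → singular.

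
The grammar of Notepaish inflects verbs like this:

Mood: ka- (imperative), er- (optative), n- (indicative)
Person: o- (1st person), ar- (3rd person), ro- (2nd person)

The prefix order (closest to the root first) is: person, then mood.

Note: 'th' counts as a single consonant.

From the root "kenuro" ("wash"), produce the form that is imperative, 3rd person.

Attach person 3rd person ar- → arkenuro.
Attach mood imperative ka- → kaarkenuro.

kaarkenuro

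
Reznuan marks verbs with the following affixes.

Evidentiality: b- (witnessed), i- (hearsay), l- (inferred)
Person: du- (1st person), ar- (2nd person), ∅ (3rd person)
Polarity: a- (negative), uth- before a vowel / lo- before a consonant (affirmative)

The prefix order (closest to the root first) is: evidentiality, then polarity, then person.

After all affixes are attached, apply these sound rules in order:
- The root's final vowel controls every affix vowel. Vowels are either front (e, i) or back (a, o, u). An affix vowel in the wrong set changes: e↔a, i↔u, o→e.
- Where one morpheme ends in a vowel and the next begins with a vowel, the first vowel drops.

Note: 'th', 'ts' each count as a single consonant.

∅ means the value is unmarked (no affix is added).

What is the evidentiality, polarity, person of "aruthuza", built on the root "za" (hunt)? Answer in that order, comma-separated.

hearsay, affirmative, 2nd person

Segment: ar-uth-i-za.
evidentiality: i- → hearsay.
polarity: uth/lo- → affirmative.
person: ar- → 2nd person.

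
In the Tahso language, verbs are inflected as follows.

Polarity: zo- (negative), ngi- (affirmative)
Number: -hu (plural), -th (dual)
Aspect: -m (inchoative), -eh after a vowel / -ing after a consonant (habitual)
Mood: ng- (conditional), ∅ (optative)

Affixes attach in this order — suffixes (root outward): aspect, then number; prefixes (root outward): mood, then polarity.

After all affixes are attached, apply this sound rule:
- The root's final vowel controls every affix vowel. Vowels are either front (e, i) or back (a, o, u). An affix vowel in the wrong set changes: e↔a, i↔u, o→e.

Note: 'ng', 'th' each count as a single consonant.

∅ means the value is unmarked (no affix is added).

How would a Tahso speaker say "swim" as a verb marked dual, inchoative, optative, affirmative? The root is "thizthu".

nguthizthumth

mood = optative: zero marking, form stays thizthu.
Attach aspect inchoative -m → thizthum.
Attach polarity affirmative ngi- → ngithizthum.
Attach number dual -th → ngithizthumth.
Apply vowel harmony: ngithizthumth → nguthizthumth.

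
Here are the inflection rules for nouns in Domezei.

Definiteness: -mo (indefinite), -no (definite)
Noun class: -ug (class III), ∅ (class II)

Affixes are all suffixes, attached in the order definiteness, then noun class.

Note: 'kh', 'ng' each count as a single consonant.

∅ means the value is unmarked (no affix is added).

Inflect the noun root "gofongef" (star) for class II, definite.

Attach definiteness definite -no → gofongefno.
noun class = class II: zero marking, form stays gofongefno.

gofongefno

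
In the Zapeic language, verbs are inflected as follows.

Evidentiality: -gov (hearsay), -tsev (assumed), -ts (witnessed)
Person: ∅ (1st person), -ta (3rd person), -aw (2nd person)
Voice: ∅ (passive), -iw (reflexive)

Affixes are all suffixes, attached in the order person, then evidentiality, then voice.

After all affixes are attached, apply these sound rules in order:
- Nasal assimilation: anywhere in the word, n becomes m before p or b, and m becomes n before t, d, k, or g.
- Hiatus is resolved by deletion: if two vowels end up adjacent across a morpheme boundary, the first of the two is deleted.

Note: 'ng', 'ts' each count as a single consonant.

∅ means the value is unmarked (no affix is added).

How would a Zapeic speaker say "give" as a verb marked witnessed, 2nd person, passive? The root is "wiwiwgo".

Attach person 2nd person -aw → wiwiwgoaw.
Attach evidentiality witnessed -ts → wiwiwgoawts.
voice = passive: zero marking, form stays wiwiwgoawts.
Nasal assimilation: no change.
Apply vowel deletion: wiwiwgoawts → wiwiwgawts.

wiwiwgawts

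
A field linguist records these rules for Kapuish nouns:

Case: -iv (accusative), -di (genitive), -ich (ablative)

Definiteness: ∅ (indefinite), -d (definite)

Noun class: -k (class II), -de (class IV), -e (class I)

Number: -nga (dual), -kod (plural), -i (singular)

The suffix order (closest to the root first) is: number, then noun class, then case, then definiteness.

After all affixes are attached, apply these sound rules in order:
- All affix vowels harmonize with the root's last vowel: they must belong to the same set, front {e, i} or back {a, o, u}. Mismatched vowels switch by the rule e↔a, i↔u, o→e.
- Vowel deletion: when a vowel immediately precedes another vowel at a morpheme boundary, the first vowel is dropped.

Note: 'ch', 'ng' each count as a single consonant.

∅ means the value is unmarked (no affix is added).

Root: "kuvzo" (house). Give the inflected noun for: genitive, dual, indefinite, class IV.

Attach number dual -nga → kuvzonga.
Attach noun class class IV -de → kuvzongade.
Attach case genitive -di → kuvzongadedi.
definiteness = indefinite: zero marking, form stays kuvzongadedi.
Apply vowel harmony: kuvzongadedi → kuvzongadadu.
Vowel deletion: no change.

kuvzongadadu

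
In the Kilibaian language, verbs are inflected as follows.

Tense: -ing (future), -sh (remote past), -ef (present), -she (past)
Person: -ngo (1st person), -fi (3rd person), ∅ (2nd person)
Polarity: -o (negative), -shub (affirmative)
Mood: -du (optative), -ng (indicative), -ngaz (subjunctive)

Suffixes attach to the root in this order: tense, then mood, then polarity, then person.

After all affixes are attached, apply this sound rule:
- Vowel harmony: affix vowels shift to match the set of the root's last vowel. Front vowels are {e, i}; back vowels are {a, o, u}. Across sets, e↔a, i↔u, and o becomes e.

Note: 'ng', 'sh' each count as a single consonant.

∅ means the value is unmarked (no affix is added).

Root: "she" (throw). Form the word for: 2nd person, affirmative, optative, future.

sheingdishib

Attach tense future -ing → sheing.
Attach mood optative -du → sheingdu.
Attach polarity affirmative -shub → sheingdushub.
person = 2nd person: zero marking, form stays sheingdushub.
Apply vowel harmony: sheingdushub → sheingdishib.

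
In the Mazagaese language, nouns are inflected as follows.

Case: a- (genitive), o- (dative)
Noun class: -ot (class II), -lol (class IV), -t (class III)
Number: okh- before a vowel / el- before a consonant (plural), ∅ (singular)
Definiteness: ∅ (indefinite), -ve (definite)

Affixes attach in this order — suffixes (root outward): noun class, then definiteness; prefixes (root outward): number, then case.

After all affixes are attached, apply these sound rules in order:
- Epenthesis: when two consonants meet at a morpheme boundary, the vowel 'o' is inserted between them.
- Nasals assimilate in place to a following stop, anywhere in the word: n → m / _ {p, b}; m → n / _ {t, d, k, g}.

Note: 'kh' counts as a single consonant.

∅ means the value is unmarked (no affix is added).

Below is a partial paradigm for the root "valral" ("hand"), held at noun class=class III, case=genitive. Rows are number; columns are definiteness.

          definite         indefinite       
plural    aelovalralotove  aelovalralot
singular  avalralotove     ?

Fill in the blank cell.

avalralot

number = singular: zero marking, form stays valral.
Attach noun class class III -t → valralt.
definiteness = indefinite: zero marking, form stays valralt.
Attach case genitive a- → avalralt.
Apply epenthesis: avalralt → avalralot.
Nasal assimilation: no change.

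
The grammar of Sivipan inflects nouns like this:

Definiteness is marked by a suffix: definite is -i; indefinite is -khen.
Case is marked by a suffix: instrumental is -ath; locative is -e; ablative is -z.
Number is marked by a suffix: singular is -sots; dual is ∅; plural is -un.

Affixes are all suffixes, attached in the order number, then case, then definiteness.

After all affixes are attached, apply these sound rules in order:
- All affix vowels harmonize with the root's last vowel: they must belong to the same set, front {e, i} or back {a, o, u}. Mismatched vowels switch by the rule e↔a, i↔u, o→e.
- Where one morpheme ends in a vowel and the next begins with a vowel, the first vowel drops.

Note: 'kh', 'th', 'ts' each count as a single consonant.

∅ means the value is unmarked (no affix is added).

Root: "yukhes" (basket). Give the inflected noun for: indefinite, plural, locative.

yukhesinekhen

Attach number plural -un → yukhesun.
Attach case locative -e → yukhesune.
Attach definiteness indefinite -khen → yukhesunekhen.
Apply vowel harmony: yukhesunekhen → yukhesinekhen.
Vowel deletion: no change.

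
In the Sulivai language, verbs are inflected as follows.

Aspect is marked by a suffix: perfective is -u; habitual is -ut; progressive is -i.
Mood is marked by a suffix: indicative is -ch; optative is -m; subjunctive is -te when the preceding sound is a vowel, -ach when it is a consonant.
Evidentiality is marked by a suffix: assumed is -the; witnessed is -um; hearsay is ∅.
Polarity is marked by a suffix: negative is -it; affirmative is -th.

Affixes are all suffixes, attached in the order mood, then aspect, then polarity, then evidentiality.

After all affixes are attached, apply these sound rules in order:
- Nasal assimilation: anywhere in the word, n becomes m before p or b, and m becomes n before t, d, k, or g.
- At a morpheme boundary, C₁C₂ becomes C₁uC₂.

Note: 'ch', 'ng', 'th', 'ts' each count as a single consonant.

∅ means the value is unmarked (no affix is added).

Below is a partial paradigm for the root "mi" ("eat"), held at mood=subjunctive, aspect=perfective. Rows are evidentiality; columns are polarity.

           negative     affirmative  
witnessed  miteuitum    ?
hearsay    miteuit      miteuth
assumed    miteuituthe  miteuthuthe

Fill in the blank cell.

Attach mood subjunctive -te (after vowel 'i') → mite.
Attach aspect perfective -u → miteu.
Attach polarity affirmative -th → miteuth.
Attach evidentiality witnessed -um → miteuthum.
Nasal assimilation: no change.
Epenthesis: no change.

miteuthum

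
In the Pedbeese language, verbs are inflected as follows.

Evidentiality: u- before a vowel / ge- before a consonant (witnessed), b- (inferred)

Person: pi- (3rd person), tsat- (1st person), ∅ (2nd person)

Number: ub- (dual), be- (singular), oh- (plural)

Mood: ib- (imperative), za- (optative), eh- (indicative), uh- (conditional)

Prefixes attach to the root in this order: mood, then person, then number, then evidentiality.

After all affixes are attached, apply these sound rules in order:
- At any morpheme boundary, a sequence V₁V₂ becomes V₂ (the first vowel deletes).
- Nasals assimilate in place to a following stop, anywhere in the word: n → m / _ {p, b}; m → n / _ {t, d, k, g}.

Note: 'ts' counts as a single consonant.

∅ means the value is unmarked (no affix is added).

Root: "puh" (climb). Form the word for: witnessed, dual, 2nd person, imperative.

ubibpuh

Attach mood imperative ib- → ibpuh.
person = 2nd person: zero marking, form stays ibpuh.
Attach number dual ub- → ubibpuh.
Attach evidentiality witnessed u- (before vowel 'u') → uubibpuh.
Apply vowel deletion: uubibpuh → ubibpuh.
Nasal assimilation: no change.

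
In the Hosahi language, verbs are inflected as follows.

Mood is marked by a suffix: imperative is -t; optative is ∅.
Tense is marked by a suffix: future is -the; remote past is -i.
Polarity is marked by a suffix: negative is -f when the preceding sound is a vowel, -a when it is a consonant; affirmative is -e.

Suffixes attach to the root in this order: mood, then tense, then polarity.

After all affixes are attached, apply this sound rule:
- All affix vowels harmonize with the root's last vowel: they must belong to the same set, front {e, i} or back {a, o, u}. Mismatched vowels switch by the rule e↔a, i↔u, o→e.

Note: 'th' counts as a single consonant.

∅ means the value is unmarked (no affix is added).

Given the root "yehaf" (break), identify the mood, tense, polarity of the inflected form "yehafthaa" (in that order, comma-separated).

Segment: yehaf-the-e.
mood: ∅ → optative.
tense: -the → future.
polarity: -e → affirmative.

optative, future, affirmative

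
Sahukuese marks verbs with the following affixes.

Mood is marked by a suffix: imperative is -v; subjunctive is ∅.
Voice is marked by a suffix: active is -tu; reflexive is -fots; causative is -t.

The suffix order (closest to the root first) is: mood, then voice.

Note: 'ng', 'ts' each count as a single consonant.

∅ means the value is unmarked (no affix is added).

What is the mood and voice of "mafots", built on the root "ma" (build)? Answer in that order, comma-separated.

Segment: ma-fots.
mood: ∅ → subjunctive.
voice: -fots → reflexive.

subjunctive, reflexive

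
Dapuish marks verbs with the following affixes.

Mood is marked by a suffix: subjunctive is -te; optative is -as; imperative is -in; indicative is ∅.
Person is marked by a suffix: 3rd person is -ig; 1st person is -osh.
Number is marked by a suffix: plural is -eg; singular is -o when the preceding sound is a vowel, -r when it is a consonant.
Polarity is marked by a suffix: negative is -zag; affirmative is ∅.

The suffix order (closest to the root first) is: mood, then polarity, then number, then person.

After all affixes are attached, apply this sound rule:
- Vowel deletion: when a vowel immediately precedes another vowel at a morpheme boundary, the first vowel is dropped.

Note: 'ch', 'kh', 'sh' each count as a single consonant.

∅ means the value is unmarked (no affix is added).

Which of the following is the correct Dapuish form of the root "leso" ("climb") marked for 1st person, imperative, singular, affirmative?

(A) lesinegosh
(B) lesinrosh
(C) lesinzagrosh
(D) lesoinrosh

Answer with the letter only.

B

Attach mood imperative -in → lesoin.
polarity = affirmative: zero marking, form stays lesoin.
Attach number singular -r (after consonant 'n') → lesoinr.
Attach person 1st person -osh → lesoinrosh.
Apply vowel deletion: lesoinrosh → lesinrosh.
So the correct form is lesinrosh, option (B).
(A) lesinegosh is wrong: it uses plural instead of singular for number.
(D) lesoinrosh is wrong: it fails to apply the sound rule(s).
(C) lesinzagrosh is wrong: it uses negative instead of affirmative for polarity.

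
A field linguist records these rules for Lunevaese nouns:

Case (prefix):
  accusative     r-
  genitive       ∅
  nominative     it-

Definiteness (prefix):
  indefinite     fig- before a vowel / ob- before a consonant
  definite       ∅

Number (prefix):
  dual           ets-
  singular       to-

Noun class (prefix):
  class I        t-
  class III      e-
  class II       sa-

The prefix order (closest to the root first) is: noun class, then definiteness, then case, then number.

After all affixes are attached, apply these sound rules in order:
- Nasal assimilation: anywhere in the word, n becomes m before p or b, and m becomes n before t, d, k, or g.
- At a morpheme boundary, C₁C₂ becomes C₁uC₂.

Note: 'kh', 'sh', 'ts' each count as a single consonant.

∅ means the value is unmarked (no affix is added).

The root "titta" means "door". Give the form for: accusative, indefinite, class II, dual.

Attach noun class class II sa- → satitta.
Attach definiteness indefinite ob- (before consonant 's') → obsatitta.
Attach case accusative r- → robsatitta.
Attach number dual ets- → etsrobsatitta.
Nasal assimilation: no change.
Apply epenthesis: etsrobsatitta → etsurobusatitta.

etsurobusatitta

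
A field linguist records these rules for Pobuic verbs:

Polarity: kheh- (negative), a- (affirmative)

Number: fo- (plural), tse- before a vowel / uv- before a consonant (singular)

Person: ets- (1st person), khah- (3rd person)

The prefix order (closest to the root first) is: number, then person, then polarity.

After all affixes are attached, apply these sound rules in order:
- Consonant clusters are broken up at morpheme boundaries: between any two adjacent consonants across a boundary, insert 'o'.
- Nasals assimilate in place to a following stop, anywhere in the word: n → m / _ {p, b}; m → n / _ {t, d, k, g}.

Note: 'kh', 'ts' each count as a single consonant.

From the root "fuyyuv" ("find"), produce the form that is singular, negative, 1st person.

khehetsuvofuyyuv

Attach number singular uv- (before consonant 'f') → uvfuyyuv.
Attach person 1st person ets- → etsuvfuyyuv.
Attach polarity negative kheh- → khehetsuvfuyyuv.
Apply epenthesis: khehetsuvfuyyuv → khehetsuvofuyyuv.
Nasal assimilation: no change.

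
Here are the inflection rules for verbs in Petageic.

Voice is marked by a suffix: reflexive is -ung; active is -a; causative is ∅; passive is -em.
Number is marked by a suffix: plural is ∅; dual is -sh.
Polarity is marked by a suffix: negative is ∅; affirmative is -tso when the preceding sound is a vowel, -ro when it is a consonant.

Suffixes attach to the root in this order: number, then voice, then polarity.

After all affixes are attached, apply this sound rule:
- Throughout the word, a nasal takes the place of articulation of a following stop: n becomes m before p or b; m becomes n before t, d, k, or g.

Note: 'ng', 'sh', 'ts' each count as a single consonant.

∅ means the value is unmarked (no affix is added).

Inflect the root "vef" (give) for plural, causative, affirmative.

number = plural: zero marking, form stays vef.
voice = causative: zero marking, form stays vef.
Attach polarity affirmative -ro (after consonant 'f') → vefro.
Nasal assimilation: no change.

vefro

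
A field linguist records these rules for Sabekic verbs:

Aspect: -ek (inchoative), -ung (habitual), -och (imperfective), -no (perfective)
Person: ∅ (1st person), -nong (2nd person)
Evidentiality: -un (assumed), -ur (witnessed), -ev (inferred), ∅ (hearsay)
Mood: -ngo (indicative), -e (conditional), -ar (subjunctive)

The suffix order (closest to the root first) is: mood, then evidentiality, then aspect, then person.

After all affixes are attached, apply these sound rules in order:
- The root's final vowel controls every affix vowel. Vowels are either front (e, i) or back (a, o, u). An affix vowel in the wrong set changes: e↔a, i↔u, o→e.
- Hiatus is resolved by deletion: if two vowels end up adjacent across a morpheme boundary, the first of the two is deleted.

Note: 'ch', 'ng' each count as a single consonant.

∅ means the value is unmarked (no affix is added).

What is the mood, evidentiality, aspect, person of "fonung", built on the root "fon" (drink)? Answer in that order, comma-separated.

Segment: fon-e-ung.
mood: -e → conditional.
evidentiality: ∅ → hearsay.
aspect: -ung → habitual.
person: ∅ → 1st person.

conditional, hearsay, habitual, 1st person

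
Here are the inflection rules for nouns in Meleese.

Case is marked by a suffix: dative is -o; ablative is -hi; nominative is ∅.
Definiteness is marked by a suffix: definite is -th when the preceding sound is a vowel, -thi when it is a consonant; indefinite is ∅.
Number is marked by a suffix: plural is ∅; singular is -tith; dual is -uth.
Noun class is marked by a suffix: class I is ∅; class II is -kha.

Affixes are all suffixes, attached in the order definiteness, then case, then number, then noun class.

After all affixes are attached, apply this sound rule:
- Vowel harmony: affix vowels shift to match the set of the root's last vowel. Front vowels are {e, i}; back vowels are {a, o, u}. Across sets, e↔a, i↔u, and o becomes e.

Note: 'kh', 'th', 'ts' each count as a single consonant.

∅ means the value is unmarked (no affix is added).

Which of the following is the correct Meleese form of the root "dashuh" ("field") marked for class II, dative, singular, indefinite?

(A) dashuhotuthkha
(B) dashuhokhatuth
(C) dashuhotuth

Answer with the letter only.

definiteness = indefinite: zero marking, form stays dashuh.
Attach case dative -o → dashuho.
Attach number singular -tith → dashuhotith.
Attach noun class class II -kha → dashuhotithkha.
Apply vowel harmony: dashuhotithkha → dashuhotuthkha.
So the correct form is dashuhotuthkha, option (A).
(B) dashuhokhatuth is wrong: it has the affixes in the wrong order.
(C) dashuhotuth is wrong: it uses class I instead of class II for noun class.

A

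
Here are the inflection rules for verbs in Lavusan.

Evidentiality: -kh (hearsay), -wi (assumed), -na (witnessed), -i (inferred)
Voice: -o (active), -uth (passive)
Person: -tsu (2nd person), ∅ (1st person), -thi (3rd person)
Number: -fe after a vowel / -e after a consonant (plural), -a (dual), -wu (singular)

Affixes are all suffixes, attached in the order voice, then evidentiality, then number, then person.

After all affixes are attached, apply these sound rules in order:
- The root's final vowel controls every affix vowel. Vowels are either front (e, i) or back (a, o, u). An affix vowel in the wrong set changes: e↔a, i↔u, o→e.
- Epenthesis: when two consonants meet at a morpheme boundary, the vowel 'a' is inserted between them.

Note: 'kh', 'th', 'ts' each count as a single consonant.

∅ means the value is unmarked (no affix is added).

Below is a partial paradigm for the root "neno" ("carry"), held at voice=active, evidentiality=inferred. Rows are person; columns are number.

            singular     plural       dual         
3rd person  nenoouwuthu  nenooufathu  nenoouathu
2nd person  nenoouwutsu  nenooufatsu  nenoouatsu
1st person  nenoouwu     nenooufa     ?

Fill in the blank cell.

nenooua

Attach voice active -o → nenoo.
Attach evidentiality inferred -i → nenooi.
Attach number dual -a → nenooia.
person = 1st person: zero marking, form stays nenooia.
Apply vowel harmony: nenooia → nenooua.
Epenthesis: no change.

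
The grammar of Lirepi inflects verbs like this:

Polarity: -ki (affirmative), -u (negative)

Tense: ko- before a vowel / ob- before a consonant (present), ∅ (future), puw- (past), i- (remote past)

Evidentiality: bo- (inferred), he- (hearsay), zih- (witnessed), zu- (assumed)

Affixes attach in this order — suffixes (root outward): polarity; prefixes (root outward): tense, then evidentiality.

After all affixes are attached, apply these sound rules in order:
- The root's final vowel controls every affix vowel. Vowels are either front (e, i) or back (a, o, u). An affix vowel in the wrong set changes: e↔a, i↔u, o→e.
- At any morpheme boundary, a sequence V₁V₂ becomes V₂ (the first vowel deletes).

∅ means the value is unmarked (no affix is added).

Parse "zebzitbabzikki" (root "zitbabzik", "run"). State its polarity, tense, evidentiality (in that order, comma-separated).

Segment: zu-ob-zitbabzik-ki.
polarity: -ki → affirmative.
tense: ko/ob- → present.
evidentiality: zu- → assumed.

affirmative, present, assumed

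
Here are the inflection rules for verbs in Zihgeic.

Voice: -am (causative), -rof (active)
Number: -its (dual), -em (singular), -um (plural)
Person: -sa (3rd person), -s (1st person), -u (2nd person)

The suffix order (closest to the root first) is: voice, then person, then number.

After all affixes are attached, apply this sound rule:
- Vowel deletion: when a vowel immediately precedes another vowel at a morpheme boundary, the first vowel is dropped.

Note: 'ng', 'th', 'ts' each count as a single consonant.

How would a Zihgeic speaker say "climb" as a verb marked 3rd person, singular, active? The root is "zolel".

Attach voice active -rof → zolelrof.
Attach person 3rd person -sa → zolelrofsa.
Attach number singular -em → zolelrofsaem.
Apply vowel deletion: zolelrofsaem → zolelrofsem.

zolelrofsem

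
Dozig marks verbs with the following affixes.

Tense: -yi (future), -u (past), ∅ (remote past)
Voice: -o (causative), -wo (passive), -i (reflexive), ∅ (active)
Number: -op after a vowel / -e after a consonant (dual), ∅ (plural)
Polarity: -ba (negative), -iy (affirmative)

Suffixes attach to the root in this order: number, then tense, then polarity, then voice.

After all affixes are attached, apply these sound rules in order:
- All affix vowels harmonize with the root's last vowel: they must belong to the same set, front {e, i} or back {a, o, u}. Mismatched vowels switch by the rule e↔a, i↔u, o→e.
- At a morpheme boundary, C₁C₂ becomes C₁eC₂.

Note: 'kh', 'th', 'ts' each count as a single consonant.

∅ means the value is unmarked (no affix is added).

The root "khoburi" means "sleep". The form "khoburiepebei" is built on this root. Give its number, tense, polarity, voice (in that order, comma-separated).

dual, remote past, negative, reflexive

Segment: khoburi-op-ba-i.
number: -op/e → dual.
tense: ∅ → remote past.
polarity: -ba → negative.
voice: -i → reflexive.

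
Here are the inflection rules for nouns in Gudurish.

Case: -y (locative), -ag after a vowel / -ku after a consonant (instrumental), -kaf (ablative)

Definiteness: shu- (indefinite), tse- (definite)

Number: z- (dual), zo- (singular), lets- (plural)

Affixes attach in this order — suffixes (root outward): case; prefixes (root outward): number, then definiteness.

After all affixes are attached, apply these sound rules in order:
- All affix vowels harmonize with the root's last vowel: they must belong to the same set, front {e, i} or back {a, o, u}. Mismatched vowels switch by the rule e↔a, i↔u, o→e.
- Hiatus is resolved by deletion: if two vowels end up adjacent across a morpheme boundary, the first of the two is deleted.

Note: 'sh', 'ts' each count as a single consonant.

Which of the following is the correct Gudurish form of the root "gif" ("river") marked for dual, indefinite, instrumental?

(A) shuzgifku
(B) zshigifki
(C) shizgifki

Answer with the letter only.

Attach case instrumental -ku (after consonant 'f') → gifku.
Attach number dual z- → zgifku.
Attach definiteness indefinite shu- → shuzgifku.
Apply vowel harmony: shuzgifku → shizgifki.
Vowel deletion: no change.
So the correct form is shizgifki, option (C).
(A) shuzgifku is wrong: it fails to apply the sound rule(s).
(B) zshigifki is wrong: it has the affixes in the wrong order.

C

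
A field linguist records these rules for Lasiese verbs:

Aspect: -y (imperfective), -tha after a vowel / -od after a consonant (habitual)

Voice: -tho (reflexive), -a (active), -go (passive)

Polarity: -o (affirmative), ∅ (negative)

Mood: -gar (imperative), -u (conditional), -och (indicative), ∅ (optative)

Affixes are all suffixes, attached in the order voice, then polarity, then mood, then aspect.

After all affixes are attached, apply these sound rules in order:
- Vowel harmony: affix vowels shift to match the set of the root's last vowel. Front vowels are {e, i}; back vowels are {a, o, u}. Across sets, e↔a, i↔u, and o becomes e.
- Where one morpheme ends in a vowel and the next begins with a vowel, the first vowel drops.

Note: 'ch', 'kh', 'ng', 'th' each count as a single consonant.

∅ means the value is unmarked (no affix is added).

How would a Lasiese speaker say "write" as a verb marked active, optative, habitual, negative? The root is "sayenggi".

Attach voice active -a → sayenggia.
polarity = negative: zero marking, form stays sayenggia.
mood = optative: zero marking, form stays sayenggia.
Attach aspect habitual -tha (after vowel 'a') → sayenggiatha.
Apply vowel harmony: sayenggiatha → sayenggiethe.
Apply vowel deletion: sayenggiethe → sayenggethe.

sayenggethe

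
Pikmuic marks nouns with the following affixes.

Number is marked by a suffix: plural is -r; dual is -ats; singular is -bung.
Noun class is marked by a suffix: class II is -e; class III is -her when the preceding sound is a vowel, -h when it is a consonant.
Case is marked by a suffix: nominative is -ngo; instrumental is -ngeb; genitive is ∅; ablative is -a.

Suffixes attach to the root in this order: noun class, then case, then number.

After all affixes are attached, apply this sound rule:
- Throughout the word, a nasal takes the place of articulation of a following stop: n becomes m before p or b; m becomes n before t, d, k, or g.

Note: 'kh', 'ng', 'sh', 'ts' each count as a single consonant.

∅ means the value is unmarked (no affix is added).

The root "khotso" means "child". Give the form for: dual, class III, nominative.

Attach noun class class III -her (after vowel 'o') → khotsoher.
Attach case nominative -ngo → khotsoherngo.
Attach number dual -ats → khotsoherngoats.
Nasal assimilation: no change.

khotsoherngoats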